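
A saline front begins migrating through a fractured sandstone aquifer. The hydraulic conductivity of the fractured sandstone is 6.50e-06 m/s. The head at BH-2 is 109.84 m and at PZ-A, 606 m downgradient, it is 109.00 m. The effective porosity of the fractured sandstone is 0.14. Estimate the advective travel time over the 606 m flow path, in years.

Convert K: 6.50e-06 m/s × 86400 = 0.5616 m/day.
Hydraulic gradient i = (109.84 − 109.00) / 606 = 0.84 / 606 = 0.001386.
Darcy flux q = K · i = 0.5616 × 0.001386 = 0.0007785 m/day.
Seepage velocity v = q / n_e = 0.0007785 / 0.14 = 0.005560 m/day.
Travel time t = L / v = 606 / 0.005560 = 1.090e+05 days = 298.4 years.

298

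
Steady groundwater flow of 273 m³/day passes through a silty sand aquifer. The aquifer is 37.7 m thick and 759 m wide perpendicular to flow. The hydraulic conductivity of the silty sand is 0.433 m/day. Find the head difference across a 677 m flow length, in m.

14.9

Cross-sectional area A = 759 × 37.7 = 28614 m².
From Q = K·A·i, i = Q / (K·A) = 273 / (0.4330 × 28614) = 0.02203.
Head loss Δh = i · L = 0.02203 × 677 = 14.92 m.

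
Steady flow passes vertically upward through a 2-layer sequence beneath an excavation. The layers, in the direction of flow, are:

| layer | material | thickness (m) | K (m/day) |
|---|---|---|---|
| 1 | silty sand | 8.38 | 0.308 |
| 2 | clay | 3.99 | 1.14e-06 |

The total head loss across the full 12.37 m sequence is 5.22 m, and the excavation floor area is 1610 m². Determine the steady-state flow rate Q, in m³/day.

0.00240

Flow is perpendicular to layering, so the layers act in series and the equivalent K is the thickness-weighted harmonic mean.
Total thickness L = 8.38 + 3.99 = 12.37 m.
Σ(b_i/K_i) = 8.38/0.308 + 3.99/1.14e-06 = 3.500e+06 d.
K_eq = L / Σ(b_i/K_i) = 12.37 / 3.500e+06 = 3.534e-06 m/day.
Q = K_eq · A · (Δh/L) = 3.534e-06 × 1610 × (5.22/12.37) = 0.002401 m³/day.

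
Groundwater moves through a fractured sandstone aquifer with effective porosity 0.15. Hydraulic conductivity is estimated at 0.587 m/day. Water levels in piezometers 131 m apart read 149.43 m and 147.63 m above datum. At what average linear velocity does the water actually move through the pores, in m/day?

0.0538

Hydraulic gradient i = (149.43 − 147.63) / 131 = 1.8 / 131 = 0.01374.
Darcy flux q = K · i = 0.5870 × 0.01374 = 0.008066 m/day.
Seepage velocity v = q / n_e = 0.008066 / 0.15 = 0.05377 m/day.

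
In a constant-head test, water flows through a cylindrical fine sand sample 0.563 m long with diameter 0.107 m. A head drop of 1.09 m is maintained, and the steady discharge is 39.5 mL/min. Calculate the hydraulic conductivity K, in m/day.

Cross-sectional area A = π·(d/2)² = π × (0.107/2)² = 0.008992 m².
Convert discharge: 39.5 mL/min = 6.583e-07 m³/s.
Darcy's law rearranged: K = Q·L / (A·Δh) = 6.583e-07 × 0.563 / (0.008992 × 1.09) = 3.782e-05 m/s = 3.267 m/day.

3.27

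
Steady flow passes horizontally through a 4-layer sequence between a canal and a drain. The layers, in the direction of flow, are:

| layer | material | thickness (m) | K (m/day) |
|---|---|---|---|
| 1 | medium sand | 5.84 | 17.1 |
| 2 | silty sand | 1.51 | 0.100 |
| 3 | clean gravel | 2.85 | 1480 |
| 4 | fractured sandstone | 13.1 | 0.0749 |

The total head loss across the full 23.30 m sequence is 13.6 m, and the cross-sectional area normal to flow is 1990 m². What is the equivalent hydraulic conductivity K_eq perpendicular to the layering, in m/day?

0.122

Flow is perpendicular to layering, so the layers act in series and the equivalent K is the thickness-weighted harmonic mean.
Total thickness L = 5.84 + 1.51 + 2.85 + 13.1 = 23.30 m.
Σ(b_i/K_i) = 5.84/17.1 + 1.51/0.100 + 2.85/1480 + 13.1/0.0749 = 190.3 d.
K_eq = L / Σ(b_i/K_i) = 23.30 / 190.3 = 0.1224 m/day.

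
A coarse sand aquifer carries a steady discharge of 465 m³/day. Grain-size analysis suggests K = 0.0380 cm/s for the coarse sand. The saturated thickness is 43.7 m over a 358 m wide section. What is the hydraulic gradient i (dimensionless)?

0.000905

Convert K: 0.0380 cm/s × 864 = 32.83 m/day.
Cross-sectional area A = 358 × 43.7 = 15645 m².
From Q = K·A·i, i = Q / (K·A) = 465 / (32.83 × 15645) = 0.0009053.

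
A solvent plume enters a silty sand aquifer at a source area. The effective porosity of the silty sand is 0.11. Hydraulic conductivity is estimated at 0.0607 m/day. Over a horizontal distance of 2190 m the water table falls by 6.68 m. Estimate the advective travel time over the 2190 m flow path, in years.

Hydraulic gradient i = Δh / L = 6.68 / 2190 = 0.003050.
Darcy flux q = K · i = 0.06070 × 0.003050 = 0.0001851 m/day.
Seepage velocity v = q / n_e = 0.0001851 / 0.11 = 0.001683 m/day.
Travel time t = L / v = 2190 / 0.001683 = 1.301e+06 days = 3562 years.

3560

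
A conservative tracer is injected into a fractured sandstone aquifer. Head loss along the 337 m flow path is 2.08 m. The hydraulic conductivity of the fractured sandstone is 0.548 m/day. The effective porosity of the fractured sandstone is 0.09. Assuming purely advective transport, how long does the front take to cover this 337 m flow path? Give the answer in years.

24.6

Hydraulic gradient i = Δh / L = 2.08 / 337 = 0.006172.
Darcy flux q = K · i = 0.5480 × 0.006172 = 0.003382 m/day.
Seepage velocity v = q / n_e = 0.003382 / 0.09 = 0.03758 m/day.
Travel time t = L / v = 337 / 0.03758 = 8967 days = 24.55 years.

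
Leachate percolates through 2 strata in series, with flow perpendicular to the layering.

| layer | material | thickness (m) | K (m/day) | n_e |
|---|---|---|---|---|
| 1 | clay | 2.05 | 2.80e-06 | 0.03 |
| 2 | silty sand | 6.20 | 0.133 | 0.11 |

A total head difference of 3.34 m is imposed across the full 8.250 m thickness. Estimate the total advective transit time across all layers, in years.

With flow normal to the layers, continuity requires the same specific discharge q through every layer.
Σ(b_i/K_i) = 2.05/2.80e-06 + 6.20/0.133 = 7.322e+05 d.
q = Δh / Σ(b_i/K_i) = 3.34 / 7.322e+05 = 4.562e-06 m/day.
In each layer the seepage velocity is v_i = q/n_i, so the layer transit time is t_i = b_i·n_i / q:
  layer 1 (clay): t_1 = 2.05 × 0.03 / 4.562e-06 = 13482 d
  layer 2 (silty sand): t_2 = 6.20 × 0.11 / 4.562e-06 = 1.495e+05 d
Total t = Σ t_i = 1.630e+05 days = 446.2 years.

446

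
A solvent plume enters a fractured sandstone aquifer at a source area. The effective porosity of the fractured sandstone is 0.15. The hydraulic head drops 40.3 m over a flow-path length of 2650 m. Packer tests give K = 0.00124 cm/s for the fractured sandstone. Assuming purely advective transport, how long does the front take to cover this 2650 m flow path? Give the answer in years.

66.8

Convert K: 0.00124 cm/s × 864 = 1.071 m/day.
Hydraulic gradient i = Δh / L = 40.3 / 2650 = 0.01521.
Darcy flux q = K · i = 1.071 × 0.01521 = 0.01629 m/day.
Seepage velocity v = q / n_e = 0.01629 / 0.15 = 0.1086 m/day.
Travel time t = L / v = 2650 / 0.1086 = 24397 days = 66.80 years.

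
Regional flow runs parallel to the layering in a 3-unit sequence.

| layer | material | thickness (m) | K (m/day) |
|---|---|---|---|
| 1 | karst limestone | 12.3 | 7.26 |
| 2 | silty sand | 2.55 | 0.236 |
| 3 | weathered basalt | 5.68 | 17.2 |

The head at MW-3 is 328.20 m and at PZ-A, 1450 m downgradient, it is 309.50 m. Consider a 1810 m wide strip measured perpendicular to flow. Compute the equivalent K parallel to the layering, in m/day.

9.14

Flow is parallel to layering, so each bed carries its own Darcy discharge and the transmissivities add.
Σ(K_i·b_i) = 7.26×12.3 + 0.236×2.55 + 17.2×5.68 = 187.6 m²/day.
Total thickness b = 20.53 m, so K_eq = Σ(K_i·b_i)/b = 9.138 m/day.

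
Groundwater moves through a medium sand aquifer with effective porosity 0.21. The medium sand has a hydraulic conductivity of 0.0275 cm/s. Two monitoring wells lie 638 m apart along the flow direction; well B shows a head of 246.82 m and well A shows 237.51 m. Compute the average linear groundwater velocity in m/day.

1.65

Convert K: 0.0275 cm/s × 864 = 23.76 m/day.
Hydraulic gradient i = (246.82 − 237.51) / 638 = 9.31 / 638 = 0.01459.
Darcy flux q = K · i = 23.76 × 0.01459 = 0.3467 m/day.
Seepage velocity v = q / n_e = 0.3467 / 0.21 = 1.651 m/day.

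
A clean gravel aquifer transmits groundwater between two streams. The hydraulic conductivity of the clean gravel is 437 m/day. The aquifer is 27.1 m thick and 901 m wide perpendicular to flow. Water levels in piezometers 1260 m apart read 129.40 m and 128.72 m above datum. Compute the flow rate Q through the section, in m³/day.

5760

Cross-sectional area A = 901 × 27.1 = 24417 m².
Hydraulic gradient i = (129.40 − 128.72) / 1260 = 0.68 / 1260 = 0.0005397.
Darcy's law: Q = K · A · i = 437.0 × 24417 × 0.0005397 = 5759 m³/day.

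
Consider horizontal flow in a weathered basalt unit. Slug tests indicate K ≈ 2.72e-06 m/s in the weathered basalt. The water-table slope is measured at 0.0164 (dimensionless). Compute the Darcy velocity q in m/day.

Convert K: 2.72e-06 m/s × 86400 = 0.2350 m/day.
Hydraulic gradient i = 0.0164.
Specific discharge q = K · i = 0.2350 × 0.01640 = 0.003854 m/day.

0.00385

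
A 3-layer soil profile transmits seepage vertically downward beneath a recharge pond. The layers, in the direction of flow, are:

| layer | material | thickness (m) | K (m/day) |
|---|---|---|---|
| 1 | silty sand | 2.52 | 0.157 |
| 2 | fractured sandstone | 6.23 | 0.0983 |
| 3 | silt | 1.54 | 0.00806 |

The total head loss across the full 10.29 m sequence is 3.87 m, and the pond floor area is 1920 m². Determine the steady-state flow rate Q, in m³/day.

Flow is perpendicular to layering, so the layers act in series and the equivalent K is the thickness-weighted harmonic mean.
Total thickness L = 2.52 + 6.23 + 1.54 = 10.29 m.
Σ(b_i/K_i) = 2.52/0.157 + 6.23/0.0983 + 1.54/0.00806 = 270.5 d.
K_eq = L / Σ(b_i/K_i) = 10.29 / 270.5 = 0.03804 m/day.
Q = K_eq · A · (Δh/L) = 0.03804 × 1920 × (3.87/10.29) = 27.47 m³/day.

27.5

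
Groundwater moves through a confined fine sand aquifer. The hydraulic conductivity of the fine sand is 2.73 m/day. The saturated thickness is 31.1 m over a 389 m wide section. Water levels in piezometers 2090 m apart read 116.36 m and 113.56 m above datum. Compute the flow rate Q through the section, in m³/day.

Cross-sectional area A = 389 × 31.1 = 12098 m².
Hydraulic gradient i = (116.36 − 113.56) / 2090 = 2.8 / 2090 = 0.001340.
Darcy's law: Q = K · A · i = 2.730 × 12098 × 0.001340 = 44.25 m³/day.

44.2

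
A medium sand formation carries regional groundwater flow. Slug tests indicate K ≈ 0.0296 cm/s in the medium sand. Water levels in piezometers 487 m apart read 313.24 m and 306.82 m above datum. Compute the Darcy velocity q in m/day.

Convert K: 0.0296 cm/s × 864 = 25.57 m/day.
Hydraulic gradient i = (313.24 − 306.82) / 487 = 6.42 / 487 = 0.01318.
Specific discharge q = K · i = 25.57 × 0.01318 = 0.3371 m/day.

0.337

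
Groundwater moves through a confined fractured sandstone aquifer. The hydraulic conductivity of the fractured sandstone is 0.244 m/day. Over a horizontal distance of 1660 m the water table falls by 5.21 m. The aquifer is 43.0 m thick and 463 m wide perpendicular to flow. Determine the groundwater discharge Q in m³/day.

Cross-sectional area A = 463 × 43.0 = 19909 m².
Hydraulic gradient i = Δh / L = 5.21 / 1660 = 0.003139.
Darcy's law: Q = K · A · i = 0.2440 × 19909 × 0.003139 = 15.25 m³/day.

15.2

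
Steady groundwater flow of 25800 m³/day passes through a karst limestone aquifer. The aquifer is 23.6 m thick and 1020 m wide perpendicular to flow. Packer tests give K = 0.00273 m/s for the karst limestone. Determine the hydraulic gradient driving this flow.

0.00454

Convert K: 0.00273 m/s × 86400 = 235.9 m/day.
Cross-sectional area A = 1020 × 23.6 = 24072 m².
From Q = K·A·i, i = Q / (K·A) = 25800 / (235.9 × 24072) = 0.004544.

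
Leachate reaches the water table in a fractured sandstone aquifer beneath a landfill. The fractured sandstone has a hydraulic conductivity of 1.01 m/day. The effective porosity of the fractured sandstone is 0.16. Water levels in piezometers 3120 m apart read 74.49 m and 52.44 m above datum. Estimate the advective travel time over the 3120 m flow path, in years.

191

Hydraulic gradient i = (74.49 − 52.44) / 3120 = 22.05 / 3120 = 0.007067.
Darcy flux q = K · i = 1.010 × 0.007067 = 0.007138 m/day.
Seepage velocity v = q / n_e = 0.007138 / 0.16 = 0.04461 m/day.
Travel time t = L / v = 3120 / 0.04461 = 69936 days = 191.5 years.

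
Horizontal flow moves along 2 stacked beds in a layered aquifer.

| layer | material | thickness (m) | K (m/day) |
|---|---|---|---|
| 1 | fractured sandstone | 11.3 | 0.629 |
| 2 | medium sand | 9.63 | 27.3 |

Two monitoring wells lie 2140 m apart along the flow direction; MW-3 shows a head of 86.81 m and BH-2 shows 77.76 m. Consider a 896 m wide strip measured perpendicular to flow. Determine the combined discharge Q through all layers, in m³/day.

1020

Flow is parallel to layering, so each bed carries its own Darcy discharge and the transmissivities add.
Σ(K_i·b_i) = 0.629×11.3 + 27.3×9.63 = 270.0 m²/day.
Hydraulic gradient i = (86.81 − 77.76) / 2140 = 9.05 / 2140 = 0.004229.
Q = Σ(K_i·b_i) · W · i = 270.0 × 896 × 0.004229 = 1023 m³/day.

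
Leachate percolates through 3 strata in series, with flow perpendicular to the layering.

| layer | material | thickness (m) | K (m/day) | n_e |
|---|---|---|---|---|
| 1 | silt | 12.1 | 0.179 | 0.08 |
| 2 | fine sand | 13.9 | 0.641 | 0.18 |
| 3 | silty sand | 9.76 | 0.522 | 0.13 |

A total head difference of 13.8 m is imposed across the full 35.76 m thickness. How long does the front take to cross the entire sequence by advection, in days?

37.1

With flow normal to the layers, continuity requires the same specific discharge q through every layer.
Σ(b_i/K_i) = 12.1/0.179 + 13.9/0.641 + 9.76/0.522 = 108.0 d.
q = Δh / Σ(b_i/K_i) = 13.8 / 108.0 = 0.1278 m/day.
In each layer the seepage velocity is v_i = q/n_i, so the layer transit time is t_i = b_i·n_i / q:
  layer 1 (silt): t_1 = 12.1 × 0.08 / 0.1278 = 7.574 d
  layer 2 (fine sand): t_2 = 13.9 × 0.18 / 0.1278 = 19.58 d
  layer 3 (silty sand): t_3 = 9.76 × 0.13 / 0.1278 = 9.928 d
Total t = Σ t_i = 37.08 days.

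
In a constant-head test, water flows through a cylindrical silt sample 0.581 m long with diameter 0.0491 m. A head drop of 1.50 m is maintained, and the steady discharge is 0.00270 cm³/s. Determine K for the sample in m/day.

Cross-sectional area A = π·(d/2)² = π × (0.0491/2)² = 0.001893 m².
Convert discharge: 0.00270 cm³/s = 2.700e-09 m³/s.
Darcy's law rearranged: K = Q·L / (A·Δh) = 2.700e-09 × 0.581 / (0.001893 × 1.50) = 5.523e-07 m/s = 0.04772 m/day.

0.0477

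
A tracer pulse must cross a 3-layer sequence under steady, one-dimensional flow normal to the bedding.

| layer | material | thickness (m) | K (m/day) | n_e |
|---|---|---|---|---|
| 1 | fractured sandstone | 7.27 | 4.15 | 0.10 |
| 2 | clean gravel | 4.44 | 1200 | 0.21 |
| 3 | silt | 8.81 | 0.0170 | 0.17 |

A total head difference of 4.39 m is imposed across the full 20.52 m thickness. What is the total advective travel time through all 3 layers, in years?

1.02

With flow normal to the layers, continuity requires the same specific discharge q through every layer.
Σ(b_i/K_i) = 7.27/4.15 + 4.44/1200 + 8.81/0.0170 = 520.0 d.
q = Δh / Σ(b_i/K_i) = 4.39 / 520.0 = 0.008442 m/day.
In each layer the seepage velocity is v_i = q/n_i, so the layer transit time is t_i = b_i·n_i / q:
  layer 1 (fractured sandstone): t_1 = 7.27 × 0.10 / 0.008442 = 86.11 d
  layer 2 (clean gravel): t_2 = 4.44 × 0.21 / 0.008442 = 110.4 d
  layer 3 (silt): t_3 = 8.81 × 0.17 / 0.008442 = 177.4 d
Total t = Σ t_i = 374.0 days = 1.024 years.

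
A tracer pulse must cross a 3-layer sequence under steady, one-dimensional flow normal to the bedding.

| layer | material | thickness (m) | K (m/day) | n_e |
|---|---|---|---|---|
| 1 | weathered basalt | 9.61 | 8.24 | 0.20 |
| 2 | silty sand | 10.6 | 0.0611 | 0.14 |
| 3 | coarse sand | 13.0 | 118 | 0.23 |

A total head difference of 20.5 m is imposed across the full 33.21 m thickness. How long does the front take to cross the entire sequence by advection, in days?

With flow normal to the layers, continuity requires the same specific discharge q through every layer.
Σ(b_i/K_i) = 9.61/8.24 + 10.6/0.0611 + 13.0/118 = 174.8 d.
q = Δh / Σ(b_i/K_i) = 20.5 / 174.8 = 0.1173 m/day.
In each layer the seepage velocity is v_i = q/n_i, so the layer transit time is t_i = b_i·n_i / q:
  layer 1 (weathered basalt): t_1 = 9.61 × 0.20 / 0.1173 = 16.39 d
  layer 2 (silty sand): t_2 = 10.6 × 0.14 / 0.1173 = 12.65 d
  layer 3 (coarse sand): t_3 = 13.0 × 0.23 / 0.1173 = 25.49 d
Total t = Σ t_i = 54.53 days.

54.5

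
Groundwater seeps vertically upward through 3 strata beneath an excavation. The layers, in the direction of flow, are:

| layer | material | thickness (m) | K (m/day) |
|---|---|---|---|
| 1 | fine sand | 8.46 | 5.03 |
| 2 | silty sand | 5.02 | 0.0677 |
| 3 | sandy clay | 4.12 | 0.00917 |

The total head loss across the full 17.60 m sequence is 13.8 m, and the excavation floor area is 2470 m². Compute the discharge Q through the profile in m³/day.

Flow is perpendicular to layering, so the layers act in series and the equivalent K is the thickness-weighted harmonic mean.
Total thickness L = 8.46 + 5.02 + 4.12 = 17.60 m.
Σ(b_i/K_i) = 8.46/5.03 + 5.02/0.0677 + 4.12/0.00917 = 525.1 d.
K_eq = L / Σ(b_i/K_i) = 17.60 / 525.1 = 0.03352 m/day.
Q = K_eq · A · (Δh/L) = 0.03352 × 2470 × (13.8/17.60) = 64.91 m³/day.

64.9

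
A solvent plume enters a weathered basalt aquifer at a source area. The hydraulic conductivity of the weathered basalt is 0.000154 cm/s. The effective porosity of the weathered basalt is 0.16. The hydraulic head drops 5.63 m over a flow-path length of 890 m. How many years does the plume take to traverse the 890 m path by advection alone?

Convert K: 0.000154 cm/s × 864 = 0.1331 m/day.
Hydraulic gradient i = Δh / L = 5.63 / 890 = 0.006326.
Darcy flux q = K · i = 0.1331 × 0.006326 = 0.0008417 m/day.
Seepage velocity v = q / n_e = 0.0008417 / 0.16 = 0.005261 m/day.
Travel time t = L / v = 890 / 0.005261 = 1.692e+05 days = 463.2 years.

463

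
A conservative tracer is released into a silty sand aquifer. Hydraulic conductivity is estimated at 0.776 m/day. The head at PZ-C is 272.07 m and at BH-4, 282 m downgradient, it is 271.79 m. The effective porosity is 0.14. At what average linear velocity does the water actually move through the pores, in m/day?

0.00550

Hydraulic gradient i = (272.07 − 271.79) / 282 = 0.28 / 282 = 0.0009929.
Darcy flux q = K · i = 0.7760 × 0.0009929 = 0.0007705 m/day.
Seepage velocity v = q / n_e = 0.0007705 / 0.14 = 0.005504 m/day.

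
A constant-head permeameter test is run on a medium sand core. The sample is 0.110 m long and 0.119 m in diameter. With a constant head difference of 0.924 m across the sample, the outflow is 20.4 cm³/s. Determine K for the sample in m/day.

Cross-sectional area A = π·(d/2)² = π × (0.119/2)² = 0.01112 m².
Convert discharge: 20.4 cm³/s = 2.040e-05 m³/s.
Darcy's law rearranged: K = Q·L / (A·Δh) = 2.040e-05 × 0.110 / (0.01112 × 0.924) = 0.0002184 m/s = 18.87 m/day.

18.9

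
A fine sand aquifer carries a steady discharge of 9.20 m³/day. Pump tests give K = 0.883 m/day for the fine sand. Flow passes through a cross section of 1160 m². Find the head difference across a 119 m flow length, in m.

1.07

From Q = K·A·i, i = Q / (K·A) = 9.20 / (0.8830 × 1160) = 0.008982.
Head loss Δh = i · L = 0.008982 × 119 = 1.069 m.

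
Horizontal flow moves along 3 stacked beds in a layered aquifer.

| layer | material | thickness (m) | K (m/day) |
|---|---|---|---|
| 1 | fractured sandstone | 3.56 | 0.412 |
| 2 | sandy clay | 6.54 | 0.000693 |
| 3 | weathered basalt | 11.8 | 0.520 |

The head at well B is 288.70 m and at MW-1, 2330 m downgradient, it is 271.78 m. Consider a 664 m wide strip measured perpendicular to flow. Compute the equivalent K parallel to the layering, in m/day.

Flow is parallel to layering, so each bed carries its own Darcy discharge and the transmissivities add.
Σ(K_i·b_i) = 0.412×3.56 + 0.000693×6.54 + 0.520×11.8 = 7.607 m²/day.
Total thickness b = 21.90 m, so K_eq = Σ(K_i·b_i)/b = 0.3474 m/day.

0.347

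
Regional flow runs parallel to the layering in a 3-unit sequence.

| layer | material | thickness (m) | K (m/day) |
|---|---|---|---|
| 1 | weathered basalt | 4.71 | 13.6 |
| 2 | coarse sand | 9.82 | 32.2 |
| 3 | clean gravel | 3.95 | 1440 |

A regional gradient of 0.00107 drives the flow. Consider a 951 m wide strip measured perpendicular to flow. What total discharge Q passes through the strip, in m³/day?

Flow is parallel to layering, so each bed carries its own Darcy discharge and the transmissivities add.
Σ(K_i·b_i) = 13.6×4.71 + 32.2×9.82 + 1440×3.95 = 6068 m²/day.
Hydraulic gradient i = 0.00107.
Q = Σ(K_i·b_i) · W · i = 6068 × 951 × 0.001070 = 6175 m³/day.

6170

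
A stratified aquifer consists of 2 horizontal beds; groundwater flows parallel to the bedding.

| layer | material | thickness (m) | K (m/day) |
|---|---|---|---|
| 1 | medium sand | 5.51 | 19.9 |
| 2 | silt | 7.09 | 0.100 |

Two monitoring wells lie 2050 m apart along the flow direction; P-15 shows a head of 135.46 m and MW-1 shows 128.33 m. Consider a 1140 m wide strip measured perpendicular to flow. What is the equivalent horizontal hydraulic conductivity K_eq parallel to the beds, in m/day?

8.76

Flow is parallel to layering, so each bed carries its own Darcy discharge and the transmissivities add.
Σ(K_i·b_i) = 19.9×5.51 + 0.100×7.09 = 110.4 m²/day.
Total thickness b = 12.60 m, so K_eq = Σ(K_i·b_i)/b = 8.759 m/day.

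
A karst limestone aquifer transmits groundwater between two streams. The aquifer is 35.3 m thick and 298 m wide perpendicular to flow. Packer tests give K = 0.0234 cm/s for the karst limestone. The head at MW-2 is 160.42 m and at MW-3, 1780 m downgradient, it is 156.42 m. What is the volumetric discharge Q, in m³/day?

Convert K: 0.0234 cm/s × 864 = 20.22 m/day.
Cross-sectional area A = 298 × 35.3 = 10519 m².
Hydraulic gradient i = (160.42 − 156.42) / 1780 = 4 / 1780 = 0.002247.
Darcy's law: Q = K · A · i = 20.22 × 10519 × 0.002247 = 477.9 m³/day.

478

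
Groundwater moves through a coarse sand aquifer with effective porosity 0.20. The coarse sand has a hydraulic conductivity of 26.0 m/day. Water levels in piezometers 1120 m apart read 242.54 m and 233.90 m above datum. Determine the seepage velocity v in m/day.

Hydraulic gradient i = (242.54 − 233.90) / 1120 = 8.64 / 1120 = 0.007714.
Darcy flux q = K · i = 26.00 × 0.007714 = 0.2006 m/day.
Seepage velocity v = q / n_e = 0.2006 / 0.20 = 1.003 m/day.

1.00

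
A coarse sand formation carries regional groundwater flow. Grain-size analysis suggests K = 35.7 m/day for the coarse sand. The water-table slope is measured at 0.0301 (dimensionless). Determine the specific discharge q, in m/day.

1.07

Hydraulic gradient i = 0.0301.
Specific discharge q = K · i = 35.70 × 0.03010 = 1.075 m/day.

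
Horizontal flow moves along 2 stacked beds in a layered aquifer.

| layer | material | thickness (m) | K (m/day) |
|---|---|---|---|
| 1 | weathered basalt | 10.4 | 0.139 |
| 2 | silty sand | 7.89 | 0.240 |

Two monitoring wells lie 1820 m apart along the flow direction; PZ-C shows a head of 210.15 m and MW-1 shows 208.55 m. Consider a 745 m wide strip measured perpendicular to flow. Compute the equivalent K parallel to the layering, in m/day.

0.183

Flow is parallel to layering, so each bed carries its own Darcy discharge and the transmissivities add.
Σ(K_i·b_i) = 0.139×10.4 + 0.240×7.89 = 3.339 m²/day.
Total thickness b = 18.29 m, so K_eq = Σ(K_i·b_i)/b = 0.1826 m/day.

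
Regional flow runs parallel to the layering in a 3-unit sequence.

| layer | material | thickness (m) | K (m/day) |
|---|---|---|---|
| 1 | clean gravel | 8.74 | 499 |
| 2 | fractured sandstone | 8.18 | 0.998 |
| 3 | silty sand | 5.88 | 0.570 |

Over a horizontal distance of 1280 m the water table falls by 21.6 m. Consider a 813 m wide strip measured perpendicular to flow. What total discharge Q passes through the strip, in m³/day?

60000

Flow is parallel to layering, so each bed carries its own Darcy discharge and the transmissivities add.
Σ(K_i·b_i) = 499×8.74 + 0.998×8.18 + 0.570×5.88 = 4373 m²/day.
Hydraulic gradient i = Δh / L = 21.6 / 1280 = 0.01688.
Q = Σ(K_i·b_i) · W · i = 4373 × 813 × 0.01688 = 59992 m³/day.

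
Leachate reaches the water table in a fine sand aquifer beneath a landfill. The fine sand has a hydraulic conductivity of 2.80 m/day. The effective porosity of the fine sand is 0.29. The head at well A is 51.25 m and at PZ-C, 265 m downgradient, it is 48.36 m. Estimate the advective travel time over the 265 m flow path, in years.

Hydraulic gradient i = (51.25 − 48.36) / 265 = 2.89 / 265 = 0.01091.
Darcy flux q = K · i = 2.800 × 0.01091 = 0.03054 m/day.
Seepage velocity v = q / n_e = 0.03054 / 0.29 = 0.1053 m/day.
Travel time t = L / v = 265 / 0.1053 = 2517 days = 6.890 years.

6.89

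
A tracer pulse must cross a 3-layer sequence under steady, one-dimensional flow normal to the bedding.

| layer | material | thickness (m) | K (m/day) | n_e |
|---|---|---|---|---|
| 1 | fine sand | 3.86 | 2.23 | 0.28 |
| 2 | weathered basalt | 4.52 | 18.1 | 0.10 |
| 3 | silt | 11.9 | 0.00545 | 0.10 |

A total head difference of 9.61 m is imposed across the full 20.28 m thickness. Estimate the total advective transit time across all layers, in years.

1.70

With flow normal to the layers, continuity requires the same specific discharge q through every layer.
Σ(b_i/K_i) = 3.86/2.23 + 4.52/18.1 + 11.9/0.00545 = 2185 d.
q = Δh / Σ(b_i/K_i) = 9.61 / 2185 = 0.004397 m/day.
In each layer the seepage velocity is v_i = q/n_i, so the layer transit time is t_i = b_i·n_i / q:
  layer 1 (fine sand): t_1 = 3.86 × 0.28 / 0.004397 = 245.8 d
  layer 2 (weathered basalt): t_2 = 4.52 × 0.10 / 0.004397 = 102.8 d
  layer 3 (silt): t_3 = 11.9 × 0.10 / 0.004397 = 270.6 d
Total t = Σ t_i = 619.2 days = 1.695 years.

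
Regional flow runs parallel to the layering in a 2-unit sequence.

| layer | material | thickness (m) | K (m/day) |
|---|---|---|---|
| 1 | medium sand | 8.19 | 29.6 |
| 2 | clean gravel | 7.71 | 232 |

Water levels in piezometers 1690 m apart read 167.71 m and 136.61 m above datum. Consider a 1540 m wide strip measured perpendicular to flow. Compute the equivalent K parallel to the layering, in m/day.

128

Flow is parallel to layering, so each bed carries its own Darcy discharge and the transmissivities add.
Σ(K_i·b_i) = 29.6×8.19 + 232×7.71 = 2031 m²/day.
Total thickness b = 15.90 m, so K_eq = Σ(K_i·b_i)/b = 127.7 m/day.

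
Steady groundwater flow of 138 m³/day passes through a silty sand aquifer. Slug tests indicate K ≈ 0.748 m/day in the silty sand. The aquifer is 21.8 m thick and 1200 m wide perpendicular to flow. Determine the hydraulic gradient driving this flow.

Cross-sectional area A = 1200 × 21.8 = 26160 m².
From Q = K·A·i, i = Q / (K·A) = 138 / (0.7480 × 26160) = 0.007052.

0.00705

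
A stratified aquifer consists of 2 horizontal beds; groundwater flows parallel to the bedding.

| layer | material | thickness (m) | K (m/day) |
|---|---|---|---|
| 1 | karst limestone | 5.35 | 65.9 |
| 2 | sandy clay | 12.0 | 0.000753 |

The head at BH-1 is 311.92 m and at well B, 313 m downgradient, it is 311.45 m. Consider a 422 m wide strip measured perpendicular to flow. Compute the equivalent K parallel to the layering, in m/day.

20.3

Flow is parallel to layering, so each bed carries its own Darcy discharge and the transmissivities add.
Σ(K_i·b_i) = 65.9×5.35 + 0.000753×12.0 = 352.6 m²/day.
Total thickness b = 17.35 m, so K_eq = Σ(K_i·b_i)/b = 20.32 m/day.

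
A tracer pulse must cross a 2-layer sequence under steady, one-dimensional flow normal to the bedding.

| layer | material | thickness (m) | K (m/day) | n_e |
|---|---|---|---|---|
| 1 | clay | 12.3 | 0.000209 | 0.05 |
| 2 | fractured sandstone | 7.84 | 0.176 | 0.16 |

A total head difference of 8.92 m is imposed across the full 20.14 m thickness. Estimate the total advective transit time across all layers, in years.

With flow normal to the layers, continuity requires the same specific discharge q through every layer.
Σ(b_i/K_i) = 12.3/0.000209 + 7.84/0.176 = 58896 d.
q = Δh / Σ(b_i/K_i) = 8.92 / 58896 = 0.0001515 m/day.
In each layer the seepage velocity is v_i = q/n_i, so the layer transit time is t_i = b_i·n_i / q:
  layer 1 (clay): t_1 = 12.3 × 0.05 / 0.0001515 = 4061 d
  layer 2 (fractured sandstone): t_2 = 7.84 × 0.16 / 0.0001515 = 8282 d
Total t = Σ t_i = 12343 days = 33.79 years.

33.8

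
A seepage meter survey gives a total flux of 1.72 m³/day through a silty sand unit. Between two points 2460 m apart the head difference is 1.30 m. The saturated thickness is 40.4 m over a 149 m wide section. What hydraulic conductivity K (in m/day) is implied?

Cross-sectional area A = 149 × 40.4 = 6020 m².
Hydraulic gradient i = Δh / L = 1.30 / 2460 = 0.0005285.
From Q = K·A·i, K = Q / (A·i) = 1.72 / (6020 × 0.0005285) = 0.5407 m/day.

0.541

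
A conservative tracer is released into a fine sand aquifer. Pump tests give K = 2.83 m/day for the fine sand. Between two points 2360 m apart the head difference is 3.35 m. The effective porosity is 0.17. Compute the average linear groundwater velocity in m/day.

0.0236

Hydraulic gradient i = Δh / L = 3.35 / 2360 = 0.001419.
Darcy flux q = K · i = 2.830 × 0.001419 = 0.004017 m/day.
Seepage velocity v = q / n_e = 0.004017 / 0.17 = 0.02363 m/day.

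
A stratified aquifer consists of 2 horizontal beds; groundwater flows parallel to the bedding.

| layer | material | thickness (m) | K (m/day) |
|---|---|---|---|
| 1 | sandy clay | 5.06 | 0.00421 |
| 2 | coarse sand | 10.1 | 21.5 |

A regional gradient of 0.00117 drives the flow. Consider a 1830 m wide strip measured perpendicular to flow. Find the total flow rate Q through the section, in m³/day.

Flow is parallel to layering, so each bed carries its own Darcy discharge and the transmissivities add.
Σ(K_i·b_i) = 0.00421×5.06 + 21.5×10.1 = 217.2 m²/day.
Hydraulic gradient i = 0.00117.
Q = Σ(K_i·b_i) · W · i = 217.2 × 1830 × 0.001170 = 465.0 m³/day.

465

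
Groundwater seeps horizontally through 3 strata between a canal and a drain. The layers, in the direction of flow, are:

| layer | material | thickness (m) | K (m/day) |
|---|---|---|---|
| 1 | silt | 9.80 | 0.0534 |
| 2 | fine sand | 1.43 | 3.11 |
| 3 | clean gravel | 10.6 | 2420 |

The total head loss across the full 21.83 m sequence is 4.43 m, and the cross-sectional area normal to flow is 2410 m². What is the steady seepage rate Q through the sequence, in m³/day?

Flow is perpendicular to layering, so the layers act in series and the equivalent K is the thickness-weighted harmonic mean.
Total thickness L = 9.80 + 1.43 + 10.6 = 21.83 m.
Σ(b_i/K_i) = 9.80/0.0534 + 1.43/3.11 + 10.6/2420 = 184.0 d.
K_eq = L / Σ(b_i/K_i) = 21.83 / 184.0 = 0.1187 m/day.
Q = K_eq · A · (Δh/L) = 0.1187 × 2410 × (4.43/21.83) = 58.03 m³/day.

58.0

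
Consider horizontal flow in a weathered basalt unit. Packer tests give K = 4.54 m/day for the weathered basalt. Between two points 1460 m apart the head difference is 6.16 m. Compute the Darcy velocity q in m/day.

Hydraulic gradient i = Δh / L = 6.16 / 1460 = 0.004219.
Specific discharge q = K · i = 4.540 × 0.004219 = 0.01916 m/day.

0.0192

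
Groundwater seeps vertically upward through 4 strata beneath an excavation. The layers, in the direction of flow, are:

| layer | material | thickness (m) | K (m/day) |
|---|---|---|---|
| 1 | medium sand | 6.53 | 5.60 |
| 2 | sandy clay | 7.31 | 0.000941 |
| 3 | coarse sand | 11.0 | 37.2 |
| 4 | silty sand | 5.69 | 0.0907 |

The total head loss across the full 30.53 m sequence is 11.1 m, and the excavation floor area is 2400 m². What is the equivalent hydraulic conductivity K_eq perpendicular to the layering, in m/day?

0.00390

Flow is perpendicular to layering, so the layers act in series and the equivalent K is the thickness-weighted harmonic mean.
Total thickness L = 6.53 + 7.31 + 11.0 + 5.69 = 30.53 m.
Σ(b_i/K_i) = 6.53/5.60 + 7.31/0.000941 + 11.0/37.2 + 5.69/0.0907 = 7833 d.
K_eq = L / Σ(b_i/K_i) = 30.53 / 7833 = 0.003898 m/day.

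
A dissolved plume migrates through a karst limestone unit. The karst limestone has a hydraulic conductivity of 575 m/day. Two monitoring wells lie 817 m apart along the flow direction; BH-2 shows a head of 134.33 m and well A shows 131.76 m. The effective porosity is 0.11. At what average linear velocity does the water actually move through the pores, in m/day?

16.4

Hydraulic gradient i = (134.33 − 131.76) / 817 = 2.57 / 817 = 0.003146.
Darcy flux q = K · i = 575.0 × 0.003146 = 1.809 m/day.
Seepage velocity v = q / n_e = 1.809 / 0.11 = 16.44 m/day.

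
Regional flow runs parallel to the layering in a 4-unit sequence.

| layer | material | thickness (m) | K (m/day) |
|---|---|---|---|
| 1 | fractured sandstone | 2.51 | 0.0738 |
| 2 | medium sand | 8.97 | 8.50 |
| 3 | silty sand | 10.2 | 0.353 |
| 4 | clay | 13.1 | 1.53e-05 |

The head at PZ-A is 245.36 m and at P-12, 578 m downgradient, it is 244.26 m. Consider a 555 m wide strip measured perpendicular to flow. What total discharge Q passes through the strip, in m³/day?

Flow is parallel to layering, so each bed carries its own Darcy discharge and the transmissivities add.
Σ(K_i·b_i) = 0.0738×2.51 + 8.50×8.97 + 0.353×10.2 + 1.53e-05×13.1 = 80.03 m²/day.
Hydraulic gradient i = (245.36 − 244.26) / 578 = 1.1 / 578 = 0.001903.
Q = Σ(K_i·b_i) · W · i = 80.03 × 555 × 0.001903 = 84.53 m³/day.

84.5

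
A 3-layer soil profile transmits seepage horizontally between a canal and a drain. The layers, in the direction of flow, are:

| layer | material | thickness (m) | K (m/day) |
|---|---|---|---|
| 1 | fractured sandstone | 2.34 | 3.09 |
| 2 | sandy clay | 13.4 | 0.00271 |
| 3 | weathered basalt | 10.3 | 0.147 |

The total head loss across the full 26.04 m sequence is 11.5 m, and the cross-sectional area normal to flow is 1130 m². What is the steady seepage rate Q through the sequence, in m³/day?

2.59

Flow is perpendicular to layering, so the layers act in series and the equivalent K is the thickness-weighted harmonic mean.
Total thickness L = 2.34 + 13.4 + 10.3 = 26.04 m.
Σ(b_i/K_i) = 2.34/3.09 + 13.4/0.00271 + 10.3/0.147 = 5015 d.
K_eq = L / Σ(b_i/K_i) = 26.04 / 5015 = 0.005192 m/day.
Q = K_eq · A · (Δh/L) = 0.005192 × 1130 × (11.5/26.04) = 2.591 m³/day.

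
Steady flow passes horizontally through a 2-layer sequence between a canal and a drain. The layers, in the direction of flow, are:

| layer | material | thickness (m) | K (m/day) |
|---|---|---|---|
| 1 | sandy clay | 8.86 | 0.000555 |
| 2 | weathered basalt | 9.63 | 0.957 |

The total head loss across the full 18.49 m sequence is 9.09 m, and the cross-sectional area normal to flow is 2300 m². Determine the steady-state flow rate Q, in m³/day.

1.31

Flow is perpendicular to layering, so the layers act in series and the equivalent K is the thickness-weighted harmonic mean.
Total thickness L = 8.86 + 9.63 = 18.49 m.
Σ(b_i/K_i) = 8.86/0.000555 + 9.63/0.957 = 15974 d.
K_eq = L / Σ(b_i/K_i) = 18.49 / 15974 = 0.001158 m/day.
Q = K_eq · A · (Δh/L) = 0.001158 × 2300 × (9.09/18.49) = 1.309 m³/day.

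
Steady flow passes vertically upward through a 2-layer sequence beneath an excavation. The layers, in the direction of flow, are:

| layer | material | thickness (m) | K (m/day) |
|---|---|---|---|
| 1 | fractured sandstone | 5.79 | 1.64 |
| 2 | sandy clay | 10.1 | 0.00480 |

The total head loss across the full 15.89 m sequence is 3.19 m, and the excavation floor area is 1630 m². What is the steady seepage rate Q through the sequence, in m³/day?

Flow is perpendicular to layering, so the layers act in series and the equivalent K is the thickness-weighted harmonic mean.
Total thickness L = 5.79 + 10.1 = 15.89 m.
Σ(b_i/K_i) = 5.79/1.64 + 10.1/0.00480 = 2108 d.
K_eq = L / Σ(b_i/K_i) = 15.89 / 2108 = 0.007539 m/day.
Q = K_eq · A · (Δh/L) = 0.007539 × 1630 × (3.19/15.89) = 2.467 m³/day.

2.47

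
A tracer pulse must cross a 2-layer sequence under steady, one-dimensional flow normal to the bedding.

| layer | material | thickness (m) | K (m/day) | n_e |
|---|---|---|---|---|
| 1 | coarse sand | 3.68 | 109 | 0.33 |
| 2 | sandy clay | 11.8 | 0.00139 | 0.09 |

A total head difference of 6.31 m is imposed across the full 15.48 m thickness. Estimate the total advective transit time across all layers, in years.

8.38

With flow normal to the layers, continuity requires the same specific discharge q through every layer.
Σ(b_i/K_i) = 3.68/109 + 11.8/0.00139 = 8489 d.
q = Δh / Σ(b_i/K_i) = 6.31 / 8489 = 0.0007433 m/day.
In each layer the seepage velocity is v_i = q/n_i, so the layer transit time is t_i = b_i·n_i / q:
  layer 1 (coarse sand): t_1 = 3.68 × 0.33 / 0.0007433 = 1634 d
  layer 2 (sandy clay): t_2 = 11.8 × 0.09 / 0.0007433 = 1429 d
Total t = Σ t_i = 3063 days = 8.385 years.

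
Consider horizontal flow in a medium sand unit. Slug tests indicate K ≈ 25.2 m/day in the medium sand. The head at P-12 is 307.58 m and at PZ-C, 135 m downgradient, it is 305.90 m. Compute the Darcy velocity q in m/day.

Hydraulic gradient i = (307.58 − 305.90) / 135 = 1.68 / 135 = 0.01244.
Specific discharge q = K · i = 25.20 × 0.01244 = 0.3136 m/day.

0.314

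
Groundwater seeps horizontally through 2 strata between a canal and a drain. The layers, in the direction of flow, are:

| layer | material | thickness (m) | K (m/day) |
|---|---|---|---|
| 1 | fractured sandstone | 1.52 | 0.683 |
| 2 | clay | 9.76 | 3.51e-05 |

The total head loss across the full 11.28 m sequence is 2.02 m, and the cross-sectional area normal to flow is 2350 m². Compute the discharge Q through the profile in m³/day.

Flow is perpendicular to layering, so the layers act in series and the equivalent K is the thickness-weighted harmonic mean.
Total thickness L = 1.52 + 9.76 = 11.28 m.
Σ(b_i/K_i) = 1.52/0.683 + 9.76/3.51e-05 = 2.781e+05 d.
K_eq = L / Σ(b_i/K_i) = 11.28 / 2.781e+05 = 4.057e-05 m/day.
Q = K_eq · A · (Δh/L) = 4.057e-05 × 2350 × (2.02/11.28) = 0.01707 m³/day.

0.0171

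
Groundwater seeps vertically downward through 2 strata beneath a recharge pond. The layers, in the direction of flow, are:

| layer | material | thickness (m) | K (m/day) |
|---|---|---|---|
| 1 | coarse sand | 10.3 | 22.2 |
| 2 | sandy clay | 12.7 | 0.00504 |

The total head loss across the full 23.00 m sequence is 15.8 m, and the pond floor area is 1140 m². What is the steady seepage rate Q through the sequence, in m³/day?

7.15

Flow is perpendicular to layering, so the layers act in series and the equivalent K is the thickness-weighted harmonic mean.
Total thickness L = 10.3 + 12.7 = 23.00 m.
Σ(b_i/K_i) = 10.3/22.2 + 12.7/0.00504 = 2520 d.
K_eq = L / Σ(b_i/K_i) = 23.00 / 2520 = 0.009126 m/day.
Q = K_eq · A · (Δh/L) = 0.009126 × 1140 × (15.8/23.00) = 7.147 m³/day.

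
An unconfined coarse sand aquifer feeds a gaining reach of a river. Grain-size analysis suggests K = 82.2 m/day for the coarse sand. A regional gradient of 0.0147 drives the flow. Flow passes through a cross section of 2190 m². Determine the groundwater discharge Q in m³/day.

2650

Hydraulic gradient i = 0.0147.
Darcy's law: Q = K · A · i = 82.20 × 2190 × 0.01470 = 2646 m³/day.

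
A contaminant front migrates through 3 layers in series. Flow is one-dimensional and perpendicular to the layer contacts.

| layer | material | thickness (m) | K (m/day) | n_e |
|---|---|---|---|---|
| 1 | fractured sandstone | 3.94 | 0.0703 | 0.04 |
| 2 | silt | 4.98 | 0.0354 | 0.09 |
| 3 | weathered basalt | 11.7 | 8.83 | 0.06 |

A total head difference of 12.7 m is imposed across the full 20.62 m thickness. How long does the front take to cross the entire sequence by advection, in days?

20.4

With flow normal to the layers, continuity requires the same specific discharge q through every layer.
Σ(b_i/K_i) = 3.94/0.0703 + 4.98/0.0354 + 11.7/8.83 = 198.0 d.
q = Δh / Σ(b_i/K_i) = 12.7 / 198.0 = 0.06413 m/day.
In each layer the seepage velocity is v_i = q/n_i, so the layer transit time is t_i = b_i·n_i / q:
  layer 1 (fractured sandstone): t_1 = 3.94 × 0.04 / 0.06413 = 2.458 d
  layer 2 (silt): t_2 = 4.98 × 0.09 / 0.06413 = 6.989 d
  layer 3 (weathered basalt): t_3 = 11.7 × 0.06 / 0.06413 = 10.95 d
Total t = Σ t_i = 20.39 days.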